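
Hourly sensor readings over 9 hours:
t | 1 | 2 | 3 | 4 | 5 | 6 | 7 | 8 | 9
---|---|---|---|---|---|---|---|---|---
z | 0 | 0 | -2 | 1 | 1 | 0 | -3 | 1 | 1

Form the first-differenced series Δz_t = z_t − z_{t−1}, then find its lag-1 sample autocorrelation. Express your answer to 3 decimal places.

-0.389

First differences Δz: 0, -2, 3, 0, -1, -3, 4, 0
Mean of differences = 0.1250
Numerator Σ(Δz_t−Δz̄)(Δz_{t+1}−Δz̄) = -15.1406
Denominator Σ(Δz_t−Δz̄)² = 38.8750
r_1(Δz) = -15.1406 / 38.8750 = -0.389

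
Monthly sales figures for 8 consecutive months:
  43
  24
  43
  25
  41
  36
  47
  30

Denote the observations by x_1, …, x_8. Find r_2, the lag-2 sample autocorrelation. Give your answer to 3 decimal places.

Mean x̄ = (43 + 24 + 43 + 25 + 41 + 36 + 47 + 30)/8 = 36.1250
Deviations from mean: 6.8750, -12.1250, 6.8750, -11.1250, 4.8750, -0.1250, 10.8750, -6.1250
Σ(x_t−x̄)(x_{t+2}−x̄) = (47.2656) + (134.8906) + (33.5156) + (1.3906) + (53.0156) + (0.7656) = 270.8438
Denominator Σ(x_t−x̄)² = 544.8750
r_2 = 270.8438 / 544.8750 = 0.497

0.497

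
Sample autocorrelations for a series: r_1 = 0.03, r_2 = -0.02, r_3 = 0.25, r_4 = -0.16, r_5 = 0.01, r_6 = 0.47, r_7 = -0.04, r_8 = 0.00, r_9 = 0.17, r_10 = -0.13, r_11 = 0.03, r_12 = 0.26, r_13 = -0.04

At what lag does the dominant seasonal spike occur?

The largest autocorrelation is r_6 = 0.47, with a weaker echo at lag 12 (0.26); the remaining lags stay at or below 0.25.
The dominant spike at lag 6 indicates a seasonal period of 6.

6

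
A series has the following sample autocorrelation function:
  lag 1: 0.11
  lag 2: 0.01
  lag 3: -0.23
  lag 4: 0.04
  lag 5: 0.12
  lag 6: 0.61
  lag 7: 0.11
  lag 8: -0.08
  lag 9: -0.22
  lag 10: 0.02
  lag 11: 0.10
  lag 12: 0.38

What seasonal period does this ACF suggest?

The largest autocorrelation is r_6 = 0.61, with a weaker echo at lag 12 (0.38); the remaining lags stay at or below 0.12.
The dominant spike at lag 6 indicates a seasonal period of 6.

6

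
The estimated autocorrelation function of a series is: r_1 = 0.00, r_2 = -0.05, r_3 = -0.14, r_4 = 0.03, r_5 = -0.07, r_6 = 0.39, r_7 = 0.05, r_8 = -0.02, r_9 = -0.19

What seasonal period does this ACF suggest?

The largest autocorrelation is r_6 = 0.39; the remaining lags stay at or below 0.05.
The dominant spike at lag 6 indicates a seasonal period of 6.

6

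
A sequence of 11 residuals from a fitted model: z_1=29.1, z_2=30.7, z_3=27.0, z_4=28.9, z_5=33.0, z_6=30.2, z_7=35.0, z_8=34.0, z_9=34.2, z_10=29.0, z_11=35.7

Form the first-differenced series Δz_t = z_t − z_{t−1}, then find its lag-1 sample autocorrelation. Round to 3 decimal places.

First differences Δz: 1.6, -3.7, 1.9, 4.1, -2.8, 4.8, -1.0, 0.2, -5.2, 6.7
Mean of differences = 0.6600
Numerator Σ(Δz_t−Δz̄)(Δz_{t+1}−Δz̄) = -70.2736
Denominator Σ(Δz_t−Δz̄)² = 136.1640
r_1(Δz) = -70.2736 / 136.1640 = -0.516

-0.516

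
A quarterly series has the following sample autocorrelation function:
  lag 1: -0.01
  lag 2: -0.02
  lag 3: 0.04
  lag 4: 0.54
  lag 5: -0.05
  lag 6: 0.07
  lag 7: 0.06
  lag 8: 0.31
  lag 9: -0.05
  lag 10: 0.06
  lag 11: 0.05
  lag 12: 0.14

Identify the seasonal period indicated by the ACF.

4

The largest autocorrelation is r_4 = 0.54, with a weaker echo at lag 8 (0.31); the remaining lags stay at or below 0.14.
The dominant spike at lag 4 indicates a seasonal period of 4.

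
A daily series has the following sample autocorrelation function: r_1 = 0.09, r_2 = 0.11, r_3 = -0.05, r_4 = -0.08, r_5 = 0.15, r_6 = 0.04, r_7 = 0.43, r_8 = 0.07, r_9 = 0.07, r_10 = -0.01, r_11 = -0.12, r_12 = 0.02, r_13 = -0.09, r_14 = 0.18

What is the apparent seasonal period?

The largest autocorrelation is r_7 = 0.43, with a weaker echo at lag 14 (0.18); the remaining lags stay at or below 0.15.
The dominant spike at lag 7 indicates a seasonal period of 7.

7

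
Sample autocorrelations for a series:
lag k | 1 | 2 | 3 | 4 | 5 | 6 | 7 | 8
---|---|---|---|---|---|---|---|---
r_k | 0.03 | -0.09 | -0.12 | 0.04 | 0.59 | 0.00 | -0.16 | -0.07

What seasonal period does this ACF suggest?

The largest autocorrelation is r_5 = 0.59; the remaining lags stay at or below 0.04.
The dominant spike at lag 5 indicates a seasonal period of 5.

5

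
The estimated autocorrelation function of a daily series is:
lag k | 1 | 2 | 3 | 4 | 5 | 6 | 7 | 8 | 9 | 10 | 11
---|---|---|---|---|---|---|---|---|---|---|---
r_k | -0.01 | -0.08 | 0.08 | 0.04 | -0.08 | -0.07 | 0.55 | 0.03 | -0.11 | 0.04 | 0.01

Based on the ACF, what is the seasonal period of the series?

7

The largest autocorrelation is r_7 = 0.55; the remaining lags stay at or below 0.08.
The dominant spike at lag 7 indicates a seasonal period of 7.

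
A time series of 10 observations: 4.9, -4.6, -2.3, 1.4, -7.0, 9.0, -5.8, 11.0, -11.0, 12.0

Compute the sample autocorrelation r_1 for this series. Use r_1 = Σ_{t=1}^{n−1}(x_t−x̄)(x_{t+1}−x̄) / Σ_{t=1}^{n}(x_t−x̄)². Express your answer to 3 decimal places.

-0.755

Mean x̄ = (4.9 − 4.6 − 2.3 + 1.4 − 7.0 + 9.0 − 5.8 + 11.0 − 11.0 + 12.0)/10 = 0.7600
Numerator Σ_{t=1}^{9}(x_t−x̄)(x_{t+1}−x̄) = -450.4896
Denominator Σ(x_t−x̄)² = 596.2840
r_1 = -450.4896 / 596.2840 = -0.755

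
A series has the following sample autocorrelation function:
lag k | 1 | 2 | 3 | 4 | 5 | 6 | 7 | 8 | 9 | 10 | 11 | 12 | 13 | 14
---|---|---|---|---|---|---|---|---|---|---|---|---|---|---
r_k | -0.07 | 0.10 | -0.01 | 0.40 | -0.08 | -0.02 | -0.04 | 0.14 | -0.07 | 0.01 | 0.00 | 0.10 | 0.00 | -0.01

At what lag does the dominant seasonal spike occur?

4

The largest autocorrelation is r_4 = 0.40; the remaining lags stay at or below 0.14.
The dominant spike at lag 4 indicates a seasonal period of 4.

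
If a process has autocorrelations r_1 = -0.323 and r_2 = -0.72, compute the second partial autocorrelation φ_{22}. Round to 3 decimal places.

φ_{22} = (r_2 − r_1²) / (1 − r_1²)
r_1² = (-0.323)² = 0.104329
Numerator = -0.72 − 0.1043 = -0.8243; denominator = 1 − 0.1043 = 0.8957
φ_{22} = -0.8243 / 0.8957 = -0.920

-0.920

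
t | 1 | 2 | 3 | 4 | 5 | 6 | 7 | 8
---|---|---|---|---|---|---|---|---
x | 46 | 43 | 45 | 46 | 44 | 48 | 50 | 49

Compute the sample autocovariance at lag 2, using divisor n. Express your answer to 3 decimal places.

Mean x̄ = (46 + 43 + 45 + 46 + 44 + 48 + 50 + 49)/8 = 46.3750
Σ_{t=1}^{6}(x_t−x̄)(x_{t+2}−x̄) = 0.0938
γ_2 = 0.0938 / 8 = 0.012

0.012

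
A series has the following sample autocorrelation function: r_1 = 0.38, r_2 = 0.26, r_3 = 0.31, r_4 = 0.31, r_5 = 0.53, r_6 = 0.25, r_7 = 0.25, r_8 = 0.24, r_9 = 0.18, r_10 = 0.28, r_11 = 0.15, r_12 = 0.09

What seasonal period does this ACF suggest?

The largest autocorrelation is r_5 = 0.53; the remaining lags stay at or below 0.38. The elevated value at lag 1 (0.38), dropping to 0.26 at lag 2, reflects decaying short-term dependence rather than seasonality.
The dominant spike at lag 5 indicates a seasonal period of 5.

5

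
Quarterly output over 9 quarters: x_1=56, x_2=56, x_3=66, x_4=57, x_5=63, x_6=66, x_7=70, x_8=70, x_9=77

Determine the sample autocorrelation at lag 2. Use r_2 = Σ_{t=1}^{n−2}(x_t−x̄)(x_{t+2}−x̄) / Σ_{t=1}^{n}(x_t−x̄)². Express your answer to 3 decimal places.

Mean x̄ = (56 + 56 + 66 + 57 + 63 + 66 + 70 + 70 + 77)/9 = 64.5556
Σ(x_t−x̄)(x_{t+2}−x̄) = (-12.3580) + (64.6420) + (-2.2469) + (-10.9136) + (-8.4691) + (7.8642) + (67.7531) = 106.2716
Denominator Σ(x_t−x̄)² = 424.2222
r_2 = 106.2716 / 424.2222 = 0.251

0.251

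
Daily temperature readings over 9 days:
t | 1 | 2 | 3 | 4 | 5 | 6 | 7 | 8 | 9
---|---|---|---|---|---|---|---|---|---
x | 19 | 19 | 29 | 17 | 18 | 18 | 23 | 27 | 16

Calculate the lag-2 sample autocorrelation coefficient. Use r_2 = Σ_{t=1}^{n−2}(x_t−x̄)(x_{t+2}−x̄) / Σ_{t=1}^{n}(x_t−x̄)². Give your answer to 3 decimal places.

-0.319

Mean x̄ = (19 + 19 + 29 + 17 + 18 + 18 + 23 + 27 + 16)/9 = 20.6667
Numerator Σ_{t=1}^{7}(x_t−x̄)(x_{t+2}−x̄) = -54.2222
Denominator Σ(x_t−x̄)² = 170.0000
r_2 = -54.2222 / 170.0000 = -0.319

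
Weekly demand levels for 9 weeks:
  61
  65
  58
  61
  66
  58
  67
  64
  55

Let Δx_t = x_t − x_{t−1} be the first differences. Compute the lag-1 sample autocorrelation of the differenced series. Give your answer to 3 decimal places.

-0.447

First differences Δx: 4, -7, 3, 5, -8, 9, -3, -9
Mean of differences = -0.7500
Numerator Σ(Δx_t−Δx̄)(Δx_{t+1}−Δx̄) = -147.3125
Denominator Σ(Δx_t−Δx̄)² = 329.5000
r_1(Δx) = -147.3125 / 329.5000 = -0.447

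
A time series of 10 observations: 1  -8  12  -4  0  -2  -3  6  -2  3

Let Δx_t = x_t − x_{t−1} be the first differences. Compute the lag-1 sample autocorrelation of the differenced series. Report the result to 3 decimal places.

First differences Δx: -9, 20, -16, 4, -2, -1, 9, -8, 5
Mean of differences = 0.2222
Numerator Σ(Δx_t−Δx̄)(Δx_{t+1}−Δx̄) = -692.3827
Denominator Σ(Δx_t−Δx̄)² = 927.5556
r_1(Δx) = -692.3827 / 927.5556 = -0.746

-0.746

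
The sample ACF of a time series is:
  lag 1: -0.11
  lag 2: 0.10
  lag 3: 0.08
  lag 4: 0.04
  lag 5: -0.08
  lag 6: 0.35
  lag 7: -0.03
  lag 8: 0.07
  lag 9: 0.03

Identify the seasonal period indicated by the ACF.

The largest autocorrelation is r_6 = 0.35; the remaining lags stay at or below 0.10.
The dominant spike at lag 6 indicates a seasonal period of 6.

6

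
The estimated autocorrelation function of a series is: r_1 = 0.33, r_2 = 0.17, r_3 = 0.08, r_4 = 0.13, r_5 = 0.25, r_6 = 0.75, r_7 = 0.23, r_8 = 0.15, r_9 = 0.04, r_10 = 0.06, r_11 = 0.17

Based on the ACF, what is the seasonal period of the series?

6

The largest autocorrelation is r_6 = 0.75; the remaining lags stay at or below 0.33. The elevated value at lag 1 (0.33), dropping to 0.17 at lag 2, reflects decaying short-term dependence rather than seasonality.
The dominant spike at lag 6 indicates a seasonal period of 6.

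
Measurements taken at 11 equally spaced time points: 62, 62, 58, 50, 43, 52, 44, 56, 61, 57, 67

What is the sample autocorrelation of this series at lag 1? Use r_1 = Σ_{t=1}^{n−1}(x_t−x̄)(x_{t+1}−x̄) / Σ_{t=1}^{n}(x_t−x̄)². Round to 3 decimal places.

Mean x̄ = (62 + 62 + 58 + 50 + 43 + 52 + 44 + 56 + 61 + 57 + 67)/11 = 55.6364
Numerator Σ_{t=1}^{10}(x_t−x̄)(x_{t+1}−x̄) = 222.2314
Denominator Σ(x_t−x̄)² = 586.5455
r_1 = 222.2314 / 586.5455 = 0.379

0.379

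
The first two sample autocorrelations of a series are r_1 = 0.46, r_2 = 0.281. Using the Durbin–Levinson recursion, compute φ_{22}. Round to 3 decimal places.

0.088

φ_{22} = (r_2 − r_1²) / (1 − r_1²)
r_1² = (0.46)² = 0.2116
Numerator = 0.281 − 0.2116 = 0.0694; denominator = 1 − 0.2116 = 0.7884
φ_{22} = 0.0694 / 0.7884 = 0.088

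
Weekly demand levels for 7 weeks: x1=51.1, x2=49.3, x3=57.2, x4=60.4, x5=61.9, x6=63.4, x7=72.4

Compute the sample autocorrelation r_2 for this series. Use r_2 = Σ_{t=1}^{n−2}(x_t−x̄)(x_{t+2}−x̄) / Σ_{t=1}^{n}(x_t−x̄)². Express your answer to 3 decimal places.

0.106

Mean x̄ = (51.1 + 49.3 + 57.2 + 60.4 + 61.9 + 63.4 + 72.4)/7 = 59.3857
Deviations from mean: -8.2857, -10.0857, -2.1857, 1.0143, 2.5143, 4.0143, 13.0143
Numerator Σ_{t=1}^{5}(x_t−x̄)(x_{t+2}−x̄) = 39.1782
Denominator Σ(x_t−x̄)² = 367.9886
r_2 = 39.1782 / 367.9886 = 0.106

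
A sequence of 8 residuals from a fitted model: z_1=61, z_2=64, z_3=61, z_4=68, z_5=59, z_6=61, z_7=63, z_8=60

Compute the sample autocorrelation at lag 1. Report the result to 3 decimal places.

Mean z̄ = (61 + 64 + 61 + 68 + 59 + 61 + 63 + 60)/8 = 62.1250
Deviations from mean: -1.1250, 1.8750, -1.1250, 5.8750, -3.1250, -1.1250, 0.8750, -2.1250
Σ(z_t−z̄)(z_{t+1}−z̄) = (-2.1094) + (-2.1094) + (-6.6094) + (-18.3594) + (3.5156) + (-0.9844) + (-1.8594) = -28.5156
Denominator Σ(z_t−z̄)² = 56.8750
r_1 = -28.5156 / 56.8750 = -0.501

-0.501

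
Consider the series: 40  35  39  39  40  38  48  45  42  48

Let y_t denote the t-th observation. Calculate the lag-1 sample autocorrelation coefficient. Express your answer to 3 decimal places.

0.271

Mean ȳ = (40 + 35 + 39 + 39 + 40 + 38 + 48 + 45 + 42 + 48)/10 = 41.4000
Numerator Σ_{t=1}^{9}(y_t−ȳ)(y_{t+1}−ȳ) = 45.6400
Denominator Σ(y_t−ȳ)² = 168.4000
r_1 = 45.6400 / 168.4000 = 0.271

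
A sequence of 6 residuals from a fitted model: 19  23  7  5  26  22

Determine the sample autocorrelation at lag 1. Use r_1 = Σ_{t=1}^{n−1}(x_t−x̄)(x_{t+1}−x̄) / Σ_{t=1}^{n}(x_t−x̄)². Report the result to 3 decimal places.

0.023

Mean x̄ = (19 + 23 + 7 + 5 + 26 + 22)/6 = 17.0000
Numerator Σ_{t=1}^{5}(x_t−x̄)(x_{t+1}−x̄) = 9.0000
Denominator Σ(x_t−x̄)² = 390.0000
r_1 = 9.0000 / 390.0000 = 0.023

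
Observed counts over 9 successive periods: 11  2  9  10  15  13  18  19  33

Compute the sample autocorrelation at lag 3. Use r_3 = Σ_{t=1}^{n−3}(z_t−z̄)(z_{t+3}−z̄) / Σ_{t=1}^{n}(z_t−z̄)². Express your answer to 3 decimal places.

-0.040

Mean z̄ = (11 + 2 + 9 + 10 + 15 + 13 + 18 + 19 + 33)/9 = 14.4444
Σ(z_t−z̄)(z_{t+3}−z̄) = (15.3086) + (-6.9136) + (7.8642) + (-15.8025) + (2.5309) + (-26.8025) = -23.8148
Denominator Σ(z_t−z̄)² = 596.2222
r_3 = -23.8148 / 596.2222 = -0.040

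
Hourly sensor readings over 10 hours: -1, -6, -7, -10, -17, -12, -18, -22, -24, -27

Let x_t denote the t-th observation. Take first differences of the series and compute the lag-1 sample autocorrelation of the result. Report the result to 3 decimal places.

First differences Δx: -5, -1, -3, -7, 5, -6, -4, -2, -3
Mean of differences = -2.8889
Numerator Σ(Δx_t−Δx̄)(Δx_{t+1}−Δx̄) = -58.3457
Denominator Σ(Δx_t−Δx̄)² = 98.8889
r_1(Δx) = -58.3457 / 98.8889 = -0.590

-0.590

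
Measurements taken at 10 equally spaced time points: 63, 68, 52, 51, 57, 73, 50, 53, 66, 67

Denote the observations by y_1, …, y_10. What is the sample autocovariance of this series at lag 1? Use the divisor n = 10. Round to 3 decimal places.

-4.000

Mean ȳ = (63 + 68 + 52 + 51 + 57 + 73 + 50 + 53 + 66 + 67)/10 = 60.0000
Σ_{t=1}^{9}(y_t−ȳ)(y_{t+1}−ȳ) = -40.0000
γ_1 = -40.0000 / 10 = -4.000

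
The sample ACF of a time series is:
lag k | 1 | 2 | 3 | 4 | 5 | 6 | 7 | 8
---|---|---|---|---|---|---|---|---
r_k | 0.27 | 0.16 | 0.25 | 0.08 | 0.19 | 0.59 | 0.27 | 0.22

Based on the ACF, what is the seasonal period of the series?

6

The largest autocorrelation is r_6 = 0.59; the remaining lags stay at or below 0.27. The elevated value at lag 1 (0.27), dropping to 0.16 at lag 2, reflects decaying short-term dependence rather than seasonality.
The dominant spike at lag 6 indicates a seasonal period of 6.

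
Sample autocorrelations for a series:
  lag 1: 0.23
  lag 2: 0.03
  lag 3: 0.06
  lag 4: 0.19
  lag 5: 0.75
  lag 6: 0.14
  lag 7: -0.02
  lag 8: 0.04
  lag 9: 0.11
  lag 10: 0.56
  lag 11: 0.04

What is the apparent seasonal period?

5

The largest autocorrelation is r_5 = 0.75, with a weaker echo at lag 10 (0.56); the remaining lags stay at or below 0.23. The elevated value at lag 1 (0.23), dropping to 0.03 at lag 2, reflects decaying short-term dependence rather than seasonality.
The dominant spike at lag 5 indicates a seasonal period of 5.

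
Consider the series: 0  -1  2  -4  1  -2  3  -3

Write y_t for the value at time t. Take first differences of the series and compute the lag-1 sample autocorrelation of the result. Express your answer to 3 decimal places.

-0.784

First differences Δy: -1, 3, -6, 5, -3, 5, -6
Mean of differences = -0.4286
Numerator Σ(Δy_t−Δȳ)(Δy_{t+1}−Δȳ) = -109.4694
Denominator Σ(Δy_t−Δȳ)² = 139.7143
r_1(Δy) = -109.4694 / 139.7143 = -0.784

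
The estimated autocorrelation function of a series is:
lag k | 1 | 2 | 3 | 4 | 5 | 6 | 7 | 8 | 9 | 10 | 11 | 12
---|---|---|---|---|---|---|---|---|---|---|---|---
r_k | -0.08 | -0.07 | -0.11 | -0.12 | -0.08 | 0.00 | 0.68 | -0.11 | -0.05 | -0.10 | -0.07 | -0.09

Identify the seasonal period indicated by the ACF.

7

The largest autocorrelation is r_7 = 0.68; the remaining lags stay at or below 0.00.
The dominant spike at lag 7 indicates a seasonal period of 7.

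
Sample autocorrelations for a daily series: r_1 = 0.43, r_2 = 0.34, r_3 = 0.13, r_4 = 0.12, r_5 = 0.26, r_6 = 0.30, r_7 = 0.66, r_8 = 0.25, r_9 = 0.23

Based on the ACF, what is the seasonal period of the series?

The largest autocorrelation is r_7 = 0.66; the remaining lags stay at or below 0.43. The elevated value at lag 1 (0.43), dropping to 0.34 at lag 2, reflects decaying short-term dependence rather than seasonality.
The dominant spike at lag 7 indicates a seasonal period of 7.

7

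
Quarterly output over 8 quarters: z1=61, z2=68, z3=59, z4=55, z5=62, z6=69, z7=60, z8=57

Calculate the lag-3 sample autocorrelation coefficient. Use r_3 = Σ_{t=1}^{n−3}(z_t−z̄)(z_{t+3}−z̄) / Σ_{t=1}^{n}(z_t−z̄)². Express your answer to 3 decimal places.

-0.033

Mean z̄ = (61 + 68 + 59 + 55 + 62 + 69 + 60 + 57)/8 = 61.3750
Deviations from mean: -0.3750, 6.6250, -2.3750, -6.3750, 0.6250, 7.6250, -1.3750, -4.3750
Σ(z_t−z̄)(z_{t+3}−z̄) = (2.3906) + (4.1406) + (-18.1094) + (8.7656) + (-2.7344) = -5.5469
Denominator Σ(z_t−z̄)² = 169.8750
r_3 = -5.5469 / 169.8750 = -0.033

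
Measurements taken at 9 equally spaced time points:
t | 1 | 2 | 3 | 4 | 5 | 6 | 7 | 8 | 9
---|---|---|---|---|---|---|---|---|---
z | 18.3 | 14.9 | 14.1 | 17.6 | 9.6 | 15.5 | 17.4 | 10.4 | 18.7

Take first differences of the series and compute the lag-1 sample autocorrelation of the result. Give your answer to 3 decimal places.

-0.553

First differences Δz: -3.4, -0.8, 3.5, -8.0, 5.9, 1.9, -7.0, 8.3
Mean of differences = 0.0500
Numerator Σ(Δz_t−Δz̄)(Δz_{t+1}−Δz̄) = -135.2475
Denominator Σ(Δz_t−Δz̄)² = 244.7400
r_1(Δz) = -135.2475 / 244.7400 = -0.553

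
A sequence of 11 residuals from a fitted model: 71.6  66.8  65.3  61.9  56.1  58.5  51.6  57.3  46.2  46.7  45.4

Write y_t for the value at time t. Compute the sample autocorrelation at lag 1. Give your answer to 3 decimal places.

0.603

Mean ȳ = (71.6 + 66.8 + 65.3 + 61.9 + 56.1 + 58.5 + 51.6 + 57.3 + 46.2 + 46.7 + 45.4)/11 = 57.0364
Numerator Σ_{t=1}^{10}(y_t−ȳ)(y_{t+1}−ȳ) = 477.1832
Denominator Σ(y_t−ȳ)² = 791.6855
r_1 = 477.1832 / 791.6855 = 0.603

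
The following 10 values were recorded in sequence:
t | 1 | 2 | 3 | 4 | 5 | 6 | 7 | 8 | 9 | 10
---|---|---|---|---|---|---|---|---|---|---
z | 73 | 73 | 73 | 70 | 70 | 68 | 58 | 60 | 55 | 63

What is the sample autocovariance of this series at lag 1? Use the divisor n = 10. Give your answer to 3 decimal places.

Mean z̄ = (73 + 73 + 73 + 70 + 70 + 68 + 58 + 60 + 55 + 63)/10 = 66.3000
Σ_{t=1}^{9}(z_t−z̄)(z_{t+1}−z̄) = 281.2100
γ_1 = 281.2100 / 10 = 28.121

28.121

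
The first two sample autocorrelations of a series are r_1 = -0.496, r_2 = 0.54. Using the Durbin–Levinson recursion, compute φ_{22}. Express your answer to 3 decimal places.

0.390

φ_{22} = (r_2 − r_1²) / (1 − r_1²)
r_1² = (-0.496)² = 0.246016
Numerator = 0.54 − 0.2460 = 0.2940; denominator = 1 − 0.2460 = 0.7540
φ_{22} = 0.2940 / 0.7540 = 0.390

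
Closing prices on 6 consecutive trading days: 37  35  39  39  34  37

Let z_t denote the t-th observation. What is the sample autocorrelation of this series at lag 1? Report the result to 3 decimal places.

Mean z̄ = (37 + 35 + 39 + 39 + 34 + 37)/6 = 36.8333
Numerator Σ_{t=1}^{5}(z_t−z̄)(z_{t+1}−z̄) = -6.1944
Denominator Σ(z_t−z̄)² = 20.8333
r_1 = -6.1944 / 20.8333 = -0.297

-0.297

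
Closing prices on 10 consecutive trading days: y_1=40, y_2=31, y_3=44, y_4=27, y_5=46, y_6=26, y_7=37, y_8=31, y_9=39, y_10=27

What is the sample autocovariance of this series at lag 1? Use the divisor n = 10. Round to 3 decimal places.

-38.884

Mean ȳ = (40 + 31 + 44 + 27 + 46 + 26 + 37 + 31 + 39 + 27)/10 = 34.8000
Σ_{t=1}^{9}(y_t−ȳ)(y_{t+1}−ȳ) = -388.8400
γ_1 = -388.8400 / 10 = -38.884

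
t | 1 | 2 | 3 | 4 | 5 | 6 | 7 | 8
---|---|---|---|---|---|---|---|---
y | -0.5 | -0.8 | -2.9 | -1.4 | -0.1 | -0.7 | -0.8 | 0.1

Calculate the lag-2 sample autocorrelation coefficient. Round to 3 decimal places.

Mean ȳ = (-0.5 − 0.8 − 2.9 − 1.4 − 0.1 − 0.7 − 0.8 + 0.1)/8 = -0.8875
Σ(y_t−ȳ)(y_{t+2}−ȳ) = (-0.7798) + (-0.0448) + (-1.5848) + (-0.0961) + (0.0689) + (0.1852) = -2.2516
Denominator Σ(y_t−ȳ)² = 6.1088
r_2 = -2.2516 / 6.1088 = -0.369

-0.369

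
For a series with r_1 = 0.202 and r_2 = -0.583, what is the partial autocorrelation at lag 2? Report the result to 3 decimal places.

φ_{22} = (r_2 − r_1²) / (1 − r_1²)
r_1² = (0.202)² = 0.040804
Numerator = -0.583 − 0.0408 = -0.6238; denominator = 1 − 0.0408 = 0.9592
φ_{22} = -0.6238 / 0.9592 = -0.650

-0.650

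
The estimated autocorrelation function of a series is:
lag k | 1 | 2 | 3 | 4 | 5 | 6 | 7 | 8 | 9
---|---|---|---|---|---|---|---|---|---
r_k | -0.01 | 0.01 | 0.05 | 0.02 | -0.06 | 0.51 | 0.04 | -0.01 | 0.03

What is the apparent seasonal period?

6

The largest autocorrelation is r_6 = 0.51; the remaining lags stay at or below 0.05.
The dominant spike at lag 6 indicates a seasonal period of 6.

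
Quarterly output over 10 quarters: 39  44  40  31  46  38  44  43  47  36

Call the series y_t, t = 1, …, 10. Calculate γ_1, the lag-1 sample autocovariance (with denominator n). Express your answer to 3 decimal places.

Mean ȳ = (39 + 44 + 40 + 31 + 46 + 38 + 44 + 43 + 47 + 36)/10 = 40.8000
Σ_{t=1}^{9}(y_t−ȳ)(y_{t+1}−ȳ) = -84.0400
γ_1 = -84.0400 / 10 = -8.404

-8.404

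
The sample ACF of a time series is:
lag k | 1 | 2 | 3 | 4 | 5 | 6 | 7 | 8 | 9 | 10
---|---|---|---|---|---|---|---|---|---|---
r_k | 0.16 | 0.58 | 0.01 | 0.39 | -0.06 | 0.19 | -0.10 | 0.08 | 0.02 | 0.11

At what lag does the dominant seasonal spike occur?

The largest autocorrelation is r_2 = 0.58, with weaker echoes at lags 4 (0.39) and 6 (0.19); the remaining lags stay at or below 0.16.
The dominant spike at lag 2 indicates a seasonal period of 2.

2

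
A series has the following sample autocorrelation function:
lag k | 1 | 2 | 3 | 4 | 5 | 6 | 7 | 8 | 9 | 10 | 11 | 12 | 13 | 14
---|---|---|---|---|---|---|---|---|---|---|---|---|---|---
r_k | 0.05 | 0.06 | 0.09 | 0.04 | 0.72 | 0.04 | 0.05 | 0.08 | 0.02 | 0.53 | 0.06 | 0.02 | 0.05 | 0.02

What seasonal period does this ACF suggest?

5

The largest autocorrelation is r_5 = 0.72, with a weaker echo at lag 10 (0.53); the remaining lags stay at or below 0.09.
The dominant spike at lag 5 indicates a seasonal period of 5.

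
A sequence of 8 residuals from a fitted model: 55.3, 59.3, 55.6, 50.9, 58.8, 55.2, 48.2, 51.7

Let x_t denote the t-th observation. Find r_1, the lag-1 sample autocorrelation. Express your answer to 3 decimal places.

Mean x̄ = (55.3 + 59.3 + 55.6 + 50.9 + 58.8 + 55.2 + 48.2 + 51.7)/8 = 54.3750
Σ(x_t−x̄)(x_{t+1}−x̄) = (4.5556) + (6.0331) + (-4.2569) + (-15.3769) + (3.6506) + (-5.0944) + (16.5181) = 6.0294
Denominator Σ(x_t−x̄)² = 104.2350
r_1 = 6.0294 / 104.2350 = 0.058

0.058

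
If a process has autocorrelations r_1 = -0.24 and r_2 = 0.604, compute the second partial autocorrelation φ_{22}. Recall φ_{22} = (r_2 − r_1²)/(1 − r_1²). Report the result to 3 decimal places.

0.580

φ_{22} = (r_2 − r_1²) / (1 − r_1²)
r_1² = (-0.24)² = 0.0576
Numerator = 0.604 − 0.0576 = 0.5464; denominator = 1 − 0.0576 = 0.9424
φ_{22} = 0.5464 / 0.9424 = 0.580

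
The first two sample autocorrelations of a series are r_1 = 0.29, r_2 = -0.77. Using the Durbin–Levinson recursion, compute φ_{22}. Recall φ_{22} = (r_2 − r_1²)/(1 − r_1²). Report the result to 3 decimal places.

φ_{22} = (r_2 − r_1²) / (1 − r_1²)
r_1² = (0.29)² = 0.0841
Numerator = -0.77 − 0.0841 = -0.8541; denominator = 1 − 0.0841 = 0.9159
φ_{22} = -0.8541 / 0.9159 = -0.933

-0.933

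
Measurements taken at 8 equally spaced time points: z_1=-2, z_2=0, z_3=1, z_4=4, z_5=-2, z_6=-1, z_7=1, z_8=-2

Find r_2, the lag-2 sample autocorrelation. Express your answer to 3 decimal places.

-0.252

Mean z̄ = (-2 + 0 + 1 + 4 − 2 − 1 + 1 − 2)/8 = -0.1250
Deviations from mean: -1.8750, 0.1250, 1.1250, 4.1250, -1.8750, -0.8750, 1.1250, -1.8750
Σ(z_t−z̄)(z_{t+2}−z̄) = (-2.1094) + (0.5156) + (-2.1094) + (-3.6094) + (-2.1094) + (1.6406) = -7.7813
Denominator Σ(z_t−z̄)² = 30.8750
r_2 = -7.7813 / 30.8750 = -0.252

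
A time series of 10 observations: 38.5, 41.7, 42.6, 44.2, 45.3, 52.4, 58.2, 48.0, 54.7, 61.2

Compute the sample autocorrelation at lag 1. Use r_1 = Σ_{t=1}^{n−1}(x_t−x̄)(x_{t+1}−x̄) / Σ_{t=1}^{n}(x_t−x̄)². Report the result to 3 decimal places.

Mean x̄ = (38.5 + 41.7 + 42.6 + 44.2 + 45.3 + 52.4 + 58.2 + 48.0 + 54.7 + 61.2)/10 = 48.6800
Numerator Σ_{t=1}^{9}(x_t−x̄)(x_{t+1}−x̄) = 243.5196
Denominator Σ(x_t−x̄)² = 518.7360
r_1 = 243.5196 / 518.7360 = 0.469

0.469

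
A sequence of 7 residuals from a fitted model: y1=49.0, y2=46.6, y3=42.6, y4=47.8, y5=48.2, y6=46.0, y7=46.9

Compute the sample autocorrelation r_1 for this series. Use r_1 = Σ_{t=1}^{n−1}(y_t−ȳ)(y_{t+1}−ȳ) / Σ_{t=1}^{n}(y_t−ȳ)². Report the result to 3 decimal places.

Mean ȳ = (49.0 + 46.6 + 42.6 + 47.8 + 48.2 + 46.0 + 46.9)/7 = 46.7286
Deviations from mean: 2.2714, -0.1286, -4.1286, 1.0714, 1.4714, -0.7286, 0.1714
Numerator Σ_{t=1}^{6}(y_t−ȳ)(y_{t+1}−ȳ) = -3.8051
Denominator Σ(y_t−ȳ)² = 26.0943
r_1 = -3.8051 / 26.0943 = -0.146

-0.146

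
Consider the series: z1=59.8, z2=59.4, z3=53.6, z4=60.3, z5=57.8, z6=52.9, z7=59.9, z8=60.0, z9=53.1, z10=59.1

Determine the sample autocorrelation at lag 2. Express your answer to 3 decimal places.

-0.402

Mean z̄ = (59.8 + 59.4 + 53.6 + 60.3 + 57.8 + 52.9 + 59.9 + 60.0 + 53.1 + 59.1)/10 = 57.5900
Numerator Σ_{t=1}^{8}(z_t−z̄)(z_{t+2}−z̄) = -35.0112
Denominator Σ(z_t−z̄)² = 87.0490
r_2 = -35.0112 / 87.0490 = -0.402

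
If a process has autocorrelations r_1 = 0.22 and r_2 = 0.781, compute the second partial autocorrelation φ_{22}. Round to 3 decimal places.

0.770

φ_{22} = (r_2 − r_1²) / (1 − r_1²)
r_1² = (0.22)² = 0.0484
Numerator = 0.781 − 0.0484 = 0.7326; denominator = 1 − 0.0484 = 0.9516
φ_{22} = 0.7326 / 0.9516 = 0.770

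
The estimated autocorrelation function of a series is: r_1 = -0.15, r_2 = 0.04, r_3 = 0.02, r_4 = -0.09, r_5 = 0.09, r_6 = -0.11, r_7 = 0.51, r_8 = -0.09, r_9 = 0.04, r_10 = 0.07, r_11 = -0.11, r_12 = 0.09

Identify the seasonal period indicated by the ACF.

The largest autocorrelation is r_7 = 0.51; the remaining lags stay at or below 0.09.
The dominant spike at lag 7 indicates a seasonal period of 7.

7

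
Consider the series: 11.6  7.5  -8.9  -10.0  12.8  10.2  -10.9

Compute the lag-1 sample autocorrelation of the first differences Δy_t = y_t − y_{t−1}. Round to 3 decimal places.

0.044

First differences Δy: -4.1, -16.4, -1.1, 22.8, -2.6, -21.1
Mean of differences = -3.7500
Numerator Σ(Δy_t−Δȳ)(Δy_{t+1}−Δȳ) = 51.8425
Denominator Σ(Δy_t−Δȳ)² = 1174.4150
r_1(Δy) = 51.8425 / 1174.4150 = 0.044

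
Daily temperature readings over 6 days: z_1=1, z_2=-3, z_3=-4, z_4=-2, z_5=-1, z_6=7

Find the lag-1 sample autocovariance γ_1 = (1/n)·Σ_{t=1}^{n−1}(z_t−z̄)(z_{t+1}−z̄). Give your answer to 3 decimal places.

1.426

Mean z̄ = (1 − 3 − 4 − 2 − 1 + 7)/6 = -0.3333
Σ_{t=1}^{5}(z_t−z̄)(z_{t+1}−z̄) = 8.5556
γ_1 = 8.5556 / 6 = 1.426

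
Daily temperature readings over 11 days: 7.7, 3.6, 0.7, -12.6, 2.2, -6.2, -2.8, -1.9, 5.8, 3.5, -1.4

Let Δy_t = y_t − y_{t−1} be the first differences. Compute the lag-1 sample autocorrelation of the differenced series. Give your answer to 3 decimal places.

-0.508

First differences Δy: -4.1, -2.9, -13.3, 14.8, -8.4, 3.4, 0.9, 7.7, -2.3, -4.9
Mean of differences = -0.9100
Numerator Σ(Δy_t−Δȳ)(Δy_{t+1}−Δȳ) = -296.6291
Denominator Σ(Δy_t−Δȳ)² = 584.3890
r_1(Δy) = -296.6291 / 584.3890 = -0.508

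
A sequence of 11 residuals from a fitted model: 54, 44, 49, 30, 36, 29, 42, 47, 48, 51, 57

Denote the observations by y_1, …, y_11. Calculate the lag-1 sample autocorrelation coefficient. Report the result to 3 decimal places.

0.377

Mean ȳ = (54 + 44 + 49 + 30 + 36 + 29 + 42 + 47 + 48 + 51 + 57)/11 = 44.2727
Numerator Σ_{t=1}^{10}(y_t−ȳ)(y_{t+1}−ȳ) = 322.3802
Denominator Σ(y_t−ȳ)² = 856.1818
r_1 = 322.3802 / 856.1818 = 0.377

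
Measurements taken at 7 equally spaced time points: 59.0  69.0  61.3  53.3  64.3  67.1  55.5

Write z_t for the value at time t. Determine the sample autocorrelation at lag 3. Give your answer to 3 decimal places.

Mean z̄ = (59.0 + 69.0 + 61.3 + 53.3 + 64.3 + 67.1 + 55.5)/7 = 61.3571
Deviations from mean: -2.3571, 7.6429, -0.0571, -8.0571, 2.9429, 5.7429, -5.8571
Σ(z_t−z̄)(z_{t+3}−z̄) = (18.9918) + (22.4918) + (-0.3282) + (47.1918) = 88.3473
Denominator Σ(z_t−z̄)² = 204.8371
r_3 = 88.3473 / 204.8371 = 0.431

0.431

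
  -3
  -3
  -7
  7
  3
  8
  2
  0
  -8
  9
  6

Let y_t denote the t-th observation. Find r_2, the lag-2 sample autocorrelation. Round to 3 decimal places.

-0.092

Mean ȳ = (-3 − 3 − 7 + 7 + 3 + 8 + 2 + 0 − 8 + 9 + 6)/11 = 1.2727
Numerator Σ_{t=1}^{9}(y_t−ȳ)(y_{t+2}−ȳ) = -32.6033
Denominator Σ(y_t−ȳ)² = 356.1818
r_2 = -32.6033 / 356.1818 = -0.092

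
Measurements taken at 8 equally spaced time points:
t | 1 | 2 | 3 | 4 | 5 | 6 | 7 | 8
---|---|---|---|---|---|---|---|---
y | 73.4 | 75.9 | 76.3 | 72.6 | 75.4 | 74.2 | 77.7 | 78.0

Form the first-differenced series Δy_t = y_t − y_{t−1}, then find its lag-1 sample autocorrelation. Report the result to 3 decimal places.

First differences Δy: 2.5, 0.4, -3.7, 2.8, -1.2, 3.5, 0.3
Mean of differences = 0.6571
Numerator Σ(Δy_t−Δȳ)(Δy_{t+1}−Δȳ) = -18.9647
Denominator Σ(Δy_t−Δȳ)² = 38.6971
r_1(Δy) = -18.9647 / 38.6971 = -0.490

-0.490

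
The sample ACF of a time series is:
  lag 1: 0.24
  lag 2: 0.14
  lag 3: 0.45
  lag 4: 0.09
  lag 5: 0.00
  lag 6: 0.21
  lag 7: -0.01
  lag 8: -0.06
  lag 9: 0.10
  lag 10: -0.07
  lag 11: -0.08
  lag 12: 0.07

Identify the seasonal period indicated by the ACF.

The largest autocorrelation is r_3 = 0.45; the remaining lags stay at or below 0.24. The elevated value at lag 1 (0.24), dropping to 0.14 at lag 2, reflects decaying short-term dependence rather than seasonality.
The dominant spike at lag 3 indicates a seasonal period of 3.

3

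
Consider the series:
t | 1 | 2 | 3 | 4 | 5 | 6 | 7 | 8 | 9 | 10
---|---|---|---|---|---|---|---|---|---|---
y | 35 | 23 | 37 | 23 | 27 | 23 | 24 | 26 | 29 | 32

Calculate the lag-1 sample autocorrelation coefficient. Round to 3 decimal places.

Mean ȳ = (35 + 23 + 37 + 23 + 27 + 23 + 24 + 26 + 29 + 32)/10 = 27.9000
Numerator Σ_{t=1}^{9}(y_t−ȳ)(y_{t+1}−ȳ) = -86.2100
Denominator Σ(y_t−ȳ)² = 242.9000
r_1 = -86.2100 / 242.9000 = -0.355

-0.355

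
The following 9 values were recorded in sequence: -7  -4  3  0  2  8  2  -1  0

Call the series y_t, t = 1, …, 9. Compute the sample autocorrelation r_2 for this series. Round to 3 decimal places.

Mean ȳ = (-7 − 4 + 3 + 0 + 2 + 8 + 2 − 1 + 0)/9 = 0.3333
Σ(y_t−ȳ)(y_{t+2}−ȳ) = (-19.5556) + (1.4444) + (4.4444) + (-2.5556) + (2.7778) + (-10.2222) + (-0.5556) = -24.2222
Denominator Σ(y_t−ȳ)² = 146.0000
r_2 = -24.2222 / 146.0000 = -0.166

-0.166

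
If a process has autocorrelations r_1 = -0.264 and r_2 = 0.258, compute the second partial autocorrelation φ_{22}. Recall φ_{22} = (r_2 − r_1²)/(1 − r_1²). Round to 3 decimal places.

φ_{22} = (r_2 − r_1²) / (1 − r_1²)
r_1² = (-0.264)² = 0.069696
Numerator = 0.258 − 0.0697 = 0.1883; denominator = 1 − 0.0697 = 0.9303
φ_{22} = 0.1883 / 0.9303 = 0.202

0.202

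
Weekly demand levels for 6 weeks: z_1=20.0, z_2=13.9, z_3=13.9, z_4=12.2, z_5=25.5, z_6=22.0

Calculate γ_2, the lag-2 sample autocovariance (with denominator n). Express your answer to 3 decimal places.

-6.535

Mean z̄ = (20.0 + 13.9 + 13.9 + 12.2 + 25.5 + 22.0)/6 = 17.9167
Σ_{t=1}^{4}(z_t−z̄)(z_{t+2}−z̄) = -39.2089
γ_2 = -39.2089 / 6 = -6.535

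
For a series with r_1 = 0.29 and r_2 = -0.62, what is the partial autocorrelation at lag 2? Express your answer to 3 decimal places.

φ_{22} = (r_2 − r_1²) / (1 − r_1²)
r_1² = (0.29)² = 0.0841
Numerator = -0.62 − 0.0841 = -0.7041; denominator = 1 − 0.0841 = 0.9159
φ_{22} = -0.7041 / 0.9159 = -0.769

-0.769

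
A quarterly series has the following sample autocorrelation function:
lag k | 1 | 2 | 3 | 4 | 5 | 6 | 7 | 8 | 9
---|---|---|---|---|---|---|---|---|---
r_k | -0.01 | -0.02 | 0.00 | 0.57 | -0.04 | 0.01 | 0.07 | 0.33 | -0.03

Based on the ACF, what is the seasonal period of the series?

4

The largest autocorrelation is r_4 = 0.57, with a weaker echo at lag 8 (0.33); the remaining lags stay at or below 0.07.
The dominant spike at lag 4 indicates a seasonal period of 4.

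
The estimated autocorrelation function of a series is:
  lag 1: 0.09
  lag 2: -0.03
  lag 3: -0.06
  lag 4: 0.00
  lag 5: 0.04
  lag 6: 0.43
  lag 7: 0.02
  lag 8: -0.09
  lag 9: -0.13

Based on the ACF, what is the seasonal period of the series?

The largest autocorrelation is r_6 = 0.43; the remaining lags stay at or below 0.09.
The dominant spike at lag 6 indicates a seasonal period of 6.

6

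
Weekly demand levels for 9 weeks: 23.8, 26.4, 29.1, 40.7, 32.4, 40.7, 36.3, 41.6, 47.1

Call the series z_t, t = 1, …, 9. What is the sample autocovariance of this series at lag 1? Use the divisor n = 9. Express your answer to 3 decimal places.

19.863

Mean z̄ = (23.8 + 26.4 + 29.1 + 40.7 + 32.4 + 40.7 + 36.3 + 41.6 + 47.1)/9 = 35.3444
Σ_{t=1}^{8}(z_t−z̄)(z_{t+1}−z̄) = 178.7636
γ_1 = 178.7636 / 9 = 19.863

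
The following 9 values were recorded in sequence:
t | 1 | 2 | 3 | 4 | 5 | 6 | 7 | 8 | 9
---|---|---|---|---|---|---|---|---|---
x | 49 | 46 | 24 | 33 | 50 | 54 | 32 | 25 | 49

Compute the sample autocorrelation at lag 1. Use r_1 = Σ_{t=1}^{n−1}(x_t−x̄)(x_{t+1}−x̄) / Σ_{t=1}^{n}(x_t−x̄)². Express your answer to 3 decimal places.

Mean x̄ = (49 + 46 + 24 + 33 + 50 + 54 + 32 + 25 + 49)/9 = 40.2222
Numerator Σ_{t=1}^{8}(x_t−x̄)(x_{t+1}−x̄) = 16.5062
Denominator Σ(x_t−x̄)² = 1087.5556
r_1 = 16.5062 / 1087.5556 = 0.015

0.015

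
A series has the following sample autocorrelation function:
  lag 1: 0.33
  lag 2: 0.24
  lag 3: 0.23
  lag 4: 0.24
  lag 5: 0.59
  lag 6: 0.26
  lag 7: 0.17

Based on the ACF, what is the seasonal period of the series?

5

The largest autocorrelation is r_5 = 0.59; the remaining lags stay at or below 0.33. The elevated value at lag 1 (0.33), dropping to 0.24 at lag 2, reflects decaying short-term dependence rather than seasonality.
The dominant spike at lag 5 indicates a seasonal period of 5.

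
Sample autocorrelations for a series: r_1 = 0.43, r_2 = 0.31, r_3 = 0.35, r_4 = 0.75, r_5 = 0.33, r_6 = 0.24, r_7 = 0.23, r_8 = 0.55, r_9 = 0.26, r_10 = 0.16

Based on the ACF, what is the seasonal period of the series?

4

The largest autocorrelation is r_4 = 0.75, with a weaker echo at lag 8 (0.55); the remaining lags stay at or below 0.43. The elevated value at lag 1 (0.43), dropping to 0.31 at lag 2, reflects decaying short-term dependence rather than seasonality.
The dominant spike at lag 4 indicates a seasonal period of 4.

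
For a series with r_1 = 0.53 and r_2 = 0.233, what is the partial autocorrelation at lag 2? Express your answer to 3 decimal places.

φ_{22} = (r_2 − r_1²) / (1 − r_1²)
r_1² = (0.53)² = 0.2809
Numerator = 0.233 − 0.2809 = -0.0479; denominator = 1 − 0.2809 = 0.7191
φ_{22} = -0.0479 / 0.7191 = -0.067

-0.067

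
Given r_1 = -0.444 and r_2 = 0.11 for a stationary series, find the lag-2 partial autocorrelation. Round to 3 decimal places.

φ_{22} = (r_2 − r_1²) / (1 − r_1²)
r_1² = (-0.444)² = 0.197136
Numerator = 0.11 − 0.1971 = -0.0871; denominator = 1 − 0.1971 = 0.8029
φ_{22} = -0.0871 / 0.8029 = -0.109

-0.109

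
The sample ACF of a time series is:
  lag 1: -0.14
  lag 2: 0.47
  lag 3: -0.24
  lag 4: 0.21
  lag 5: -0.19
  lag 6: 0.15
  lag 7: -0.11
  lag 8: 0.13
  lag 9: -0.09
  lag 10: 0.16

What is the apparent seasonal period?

2

The largest autocorrelation is r_2 = 0.47, with weaker echoes at lags 4 (0.21), 6 (0.15) and 10 (0.16); the remaining lags stay at or below 0.13.
The dominant spike at lag 2 indicates a seasonal period of 2.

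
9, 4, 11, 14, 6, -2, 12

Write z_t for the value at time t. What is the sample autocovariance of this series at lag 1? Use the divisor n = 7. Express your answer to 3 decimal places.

Mean z̄ = (9 + 4 + 11 + 14 + 6 − 2 + 12)/7 = 7.7143
Deviations: 1.2857, -3.7143, 3.2857, 6.2857, -1.7143, -9.7143, 4.2857
Σ_{t=1}^{6}(z_t−z̄)(z_{t+1}−z̄) = -32.0816
γ_1 = -32.0816 / 7 = -4.583

-4.583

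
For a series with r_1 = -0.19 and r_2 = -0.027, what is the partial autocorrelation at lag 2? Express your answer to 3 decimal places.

-0.065

φ_{22} = (r_2 − r_1²) / (1 − r_1²)
r_1² = (-0.19)² = 0.0361
Numerator = -0.027 − 0.0361 = -0.0631; denominator = 1 − 0.0361 = 0.9639
φ_{22} = -0.0631 / 0.9639 = -0.065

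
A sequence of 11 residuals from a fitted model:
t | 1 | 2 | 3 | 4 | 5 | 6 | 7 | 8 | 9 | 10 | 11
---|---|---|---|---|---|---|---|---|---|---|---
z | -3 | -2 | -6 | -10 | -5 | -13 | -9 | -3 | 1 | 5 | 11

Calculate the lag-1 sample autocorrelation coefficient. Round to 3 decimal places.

0.536

Mean z̄ = (-3 − 2 − 6 − 10 − 5 − 13 − 9 − 3 + 1 + 5 + 11)/11 = -3.0909
Numerator Σ_{t=1}^{10}(z_t−z̄)(z_{t+1}−z̄) = 254.6281
Denominator Σ(z_t−z̄)² = 474.9091
r_1 = 254.6281 / 474.9091 = 0.536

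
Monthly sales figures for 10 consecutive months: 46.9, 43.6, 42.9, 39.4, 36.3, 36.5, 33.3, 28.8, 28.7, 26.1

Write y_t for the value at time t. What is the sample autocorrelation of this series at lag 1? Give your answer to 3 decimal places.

Mean ȳ = (46.9 + 43.6 + 42.9 + 39.4 + 36.3 + 36.5 + 33.3 + 28.8 + 28.7 + 26.1)/10 = 36.2500
Numerator Σ_{t=1}^{9}(y_t−ȳ)(y_{t+1}−ȳ) = 302.3925
Denominator Σ(y_t−ȳ)² = 445.8850
r_1 = 302.3925 / 445.8850 = 0.678

0.678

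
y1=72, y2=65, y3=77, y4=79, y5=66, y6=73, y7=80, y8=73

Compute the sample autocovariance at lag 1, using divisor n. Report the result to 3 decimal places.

-5.283

Mean ȳ = (72 + 65 + 77 + 79 + 66 + 73 + 80 + 73)/8 = 73.1250
Deviations: -1.1250, -8.1250, 3.8750, 5.8750, -7.1250, -0.1250, 6.8750, -0.1250
Σ_{t=1}^{7}(y_t−ȳ)(y_{t+1}−ȳ) = -42.2656
γ_1 = -42.2656 / 8 = -5.283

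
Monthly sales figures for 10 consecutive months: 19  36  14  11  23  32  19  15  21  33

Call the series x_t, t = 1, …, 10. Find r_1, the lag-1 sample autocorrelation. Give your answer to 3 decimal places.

-0.117

Mean x̄ = (19 + 36 + 14 + 11 + 23 + 32 + 19 + 15 + 21 + 33)/10 = 22.3000
Numerator Σ_{t=1}^{9}(x_t−x̄)(x_{t+1}−x̄) = -78.5900
Denominator Σ(x_t−x̄)² = 670.1000
r_1 = -78.5900 / 670.1000 = -0.117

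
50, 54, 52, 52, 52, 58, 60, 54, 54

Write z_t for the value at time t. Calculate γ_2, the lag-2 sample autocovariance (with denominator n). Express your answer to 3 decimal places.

-0.889

Mean z̄ = (50 + 54 + 52 + 52 + 52 + 58 + 60 + 54 + 54)/9 = 54.0000
Σ_{t=1}^{7}(z_t−z̄)(z_{t+2}−z̄) = -8.0000
γ_2 = -8.0000 / 9 = -0.889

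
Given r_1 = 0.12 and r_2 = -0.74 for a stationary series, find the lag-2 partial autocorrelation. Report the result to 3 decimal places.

-0.765

φ_{22} = (r_2 − r_1²) / (1 − r_1²)
r_1² = (0.12)² = 0.0144
Numerator = -0.74 − 0.0144 = -0.7544; denominator = 1 − 0.0144 = 0.9856
φ_{22} = -0.7544 / 0.9856 = -0.765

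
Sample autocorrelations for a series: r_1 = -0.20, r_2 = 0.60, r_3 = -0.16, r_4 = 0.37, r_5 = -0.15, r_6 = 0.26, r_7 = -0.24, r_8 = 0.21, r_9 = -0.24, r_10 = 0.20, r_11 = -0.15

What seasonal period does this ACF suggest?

2

The largest autocorrelation is r_2 = 0.60, with weaker echoes at lags 4 (0.37), 6 (0.26), 8 (0.21) and 10 (0.20); the remaining lags stay at or below -0.15.
The dominant spike at lag 2 indicates a seasonal period of 2.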